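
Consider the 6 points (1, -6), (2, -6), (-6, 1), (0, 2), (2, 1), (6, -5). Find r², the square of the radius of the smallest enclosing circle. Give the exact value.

The minimum enclosing circle of a finite set is fixed by two of the points (as a diameter) or three (as a circumcircle).
The farthest pair is (-6, 1)–(6, -5) with squared distance 180. The circle on this segment as diameter has centre (0, -2) and r² = 180/4 = 45.
Check (1, -6): distance² to centre = 17 ≤ 45, so it lies inside.
All remaining points lie in this disk, and no smaller disk contains both endpoints, so this is the minimum enclosing circle.

45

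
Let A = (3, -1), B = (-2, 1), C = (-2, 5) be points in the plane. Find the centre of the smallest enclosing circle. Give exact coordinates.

Side lengths²: AB² = 29, AC² = 61, BC² = 16.
Since AC² = 61 ≥ 29 + 16 = 45, the angle opposite AC is not acute, so the smallest enclosing circle has AC as diameter.
Centre = midpoint of AC = (0.5, 2), r² = 61/4 = 15.25.
Centre = (0.5, 2).

(0.5, 2)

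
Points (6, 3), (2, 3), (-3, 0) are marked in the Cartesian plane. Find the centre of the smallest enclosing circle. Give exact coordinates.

Call the three points A, B, C in the order given.
Side lengths²: AB² = 16, AC² = 90, BC² = 34.
Since AC² = 90 ≥ 34 + 16 = 50, the angle opposite AC is not acute, so the smallest enclosing circle has AC as diameter.
Centre = midpoint of AC = (1.5, 1.5), r² = 90/4 = 22.5.
Centre = (1.5, 1.5).

(1.5, 1.5)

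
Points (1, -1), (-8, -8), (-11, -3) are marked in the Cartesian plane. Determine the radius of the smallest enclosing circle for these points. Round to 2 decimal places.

6.13

Call the three points A, B, C in the order given.
Side lengths²: AB² = 130, AC² = 148, BC² = 34.
Since AC² = 148 < 130 + 34 = 164, the triangle is acute, so the smallest enclosing circle is the circumcircle.
Circumcentre = (-161/33, -30/11), r² = 40885/1089.
r = √(40885/1089) ≈ 6.13.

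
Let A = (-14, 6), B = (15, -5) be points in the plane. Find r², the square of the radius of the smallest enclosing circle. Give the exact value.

The smallest circle enclosing two points has them as diameter endpoints.
Centre = midpoint = (0.5, 0.5); r² = |AB|²/4 = 962/4 = 240.5.

240.5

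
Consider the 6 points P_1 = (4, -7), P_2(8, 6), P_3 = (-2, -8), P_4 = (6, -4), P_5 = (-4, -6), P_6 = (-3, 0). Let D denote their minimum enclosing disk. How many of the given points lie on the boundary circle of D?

3

A smallest enclosing disk is always determined by at most three of the input points on its boundary.
The farthest pair is P_2–P_3 with squared distance 296. The circle on this segment as diameter has centre (3, -1) and r² = 296/4 = 74.
Check P_1: distance² to centre = 37 ≤ 74, so it lies inside.
All remaining points lie in this disk, and no smaller disk contains both endpoints, so this is the minimum enclosing circle.
The points at distance exactly r from the centre are P_2, P_3, P_5 — 3 points.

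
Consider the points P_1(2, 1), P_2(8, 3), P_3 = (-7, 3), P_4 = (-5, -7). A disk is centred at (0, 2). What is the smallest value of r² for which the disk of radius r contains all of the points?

106

The required radius is the distance from (0, 2) to the farthest point.
Squared distances: 5, 65, 50, 106.
Maximum is 106, attained at P_4.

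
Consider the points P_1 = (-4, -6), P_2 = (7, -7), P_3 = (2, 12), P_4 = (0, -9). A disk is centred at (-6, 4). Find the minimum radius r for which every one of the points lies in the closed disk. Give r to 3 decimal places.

The required radius is the distance from (-6, 4) to the farthest point.
Squared distances: 104, 290, 128, 205.
Maximum is 290, attained at P_2.
r = √290 ≈ 17.029.

17.029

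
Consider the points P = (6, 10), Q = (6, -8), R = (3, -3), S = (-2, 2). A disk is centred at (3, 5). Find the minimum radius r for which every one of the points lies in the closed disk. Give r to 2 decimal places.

13.34

The required radius is the distance from (3, 5) to the farthest point.
Squared distances: 34, 178, 64, 34.
Maximum is 178, attained at Q.
r = √178 ≈ 13.34.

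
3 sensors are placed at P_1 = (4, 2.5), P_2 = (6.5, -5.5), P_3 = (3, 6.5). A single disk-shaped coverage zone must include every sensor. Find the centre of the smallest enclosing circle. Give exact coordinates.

Side lengths²: P_1P_2² = 70.25, P_1P_3² = 17, P_2P_3² = 156.25.
Since P_2P_3² = 156.25 ≥ 70.25 + 17 = 87.25, the angle opposite P_2P_3 is not acute, so the smallest enclosing circle has P_2P_3 as diameter.
Centre = midpoint of P_2P_3 = (4.75, 0.5), r² = 156.25/4 = 39.0625.
Centre = (4.75, 0.5).

(4.75, 0.5)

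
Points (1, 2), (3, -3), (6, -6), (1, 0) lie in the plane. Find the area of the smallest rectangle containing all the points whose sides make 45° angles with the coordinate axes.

19.5

In coordinates u = x + y, v = x − y the rectangle is axis-aligned; the map (x,y)→(u,v) scales areas by 2.
u-values: 3, 0, 0, 1; range = 3 − 0 = 3.
v-values: -1, 6, 12, 1; range = 12 − (-1) = 13.
Area = (3 × 13) / 2 = 19.5.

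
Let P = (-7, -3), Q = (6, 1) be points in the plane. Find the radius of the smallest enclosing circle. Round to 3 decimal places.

The smallest circle enclosing two points has them as diameter endpoints.
Centre = midpoint = (-0.5, -1); r² = |PQ|²/4 = 185/4 = 46.25.
r = √(46.25) ≈ 6.801.

6.801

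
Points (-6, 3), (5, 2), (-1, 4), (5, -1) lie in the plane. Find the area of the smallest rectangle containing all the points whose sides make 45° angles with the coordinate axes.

In coordinates u = x + y, v = x − y the rectangle is axis-aligned; the map (x,y)→(u,v) scales areas by 2.
u-values: -3, 7, 3, 4; range = 7 − (-3) = 10.
v-values: -9, 3, -5, 6; range = 6 − (-9) = 15.
Area = (10 × 15) / 2 = 75.

75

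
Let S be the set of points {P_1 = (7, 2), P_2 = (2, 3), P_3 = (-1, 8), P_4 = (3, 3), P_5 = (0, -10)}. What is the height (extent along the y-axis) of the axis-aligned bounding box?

18

max y = 8, min y = -10, so height = 18.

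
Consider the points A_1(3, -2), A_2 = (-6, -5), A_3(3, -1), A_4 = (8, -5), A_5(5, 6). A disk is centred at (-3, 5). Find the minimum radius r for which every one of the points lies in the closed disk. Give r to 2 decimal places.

The required radius is the distance from (-3, 5) to the farthest point.
Squared distances: 85, 109, 72, 221, 65.
Maximum is 221, attained at A_4.
r = √221 ≈ 14.87.

14.87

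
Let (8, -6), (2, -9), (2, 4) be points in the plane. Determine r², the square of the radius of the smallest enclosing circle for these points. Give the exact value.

Call the three points A, B, C in the order given.
Side lengths²: AB² = 45, AC² = 136, BC² = 169.
Since BC² = 169 < 136 + 45 = 181, the triangle is acute, so the smallest enclosing circle is the circumcircle.
Circumcentre = (2.5, -2.5), r² = 42.5.

42.5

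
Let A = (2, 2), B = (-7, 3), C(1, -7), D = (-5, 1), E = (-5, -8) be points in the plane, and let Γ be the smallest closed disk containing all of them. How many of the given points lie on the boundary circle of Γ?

3

By Welzl's lemma the MEC is supported by two points (diametrically opposite) or three points (on a circumcircle).
The farthest pair is B–C with squared distance 164. The circle on this segment as diameter has centre (-3, -2) and r² = 164/4 = 41.
Check A: distance² to centre = 41 ≤ 41, so it lies inside.
All remaining points lie in this disk, and no smaller disk contains both endpoints, so this is the minimum enclosing circle.
The points at distance exactly r from the centre are A, B, C — 3 points.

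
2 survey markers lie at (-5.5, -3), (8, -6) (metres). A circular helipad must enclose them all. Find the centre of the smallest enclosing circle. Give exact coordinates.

The smallest circle enclosing two points has them as diameter endpoints.
Centre = midpoint = (1.25, -4.5); r² = |(-5.5, -3)−(8, -6)|²/4 = 191.25/4 = 47.8125.
Centre = (1.25, -4.5).

(1.25, -4.5)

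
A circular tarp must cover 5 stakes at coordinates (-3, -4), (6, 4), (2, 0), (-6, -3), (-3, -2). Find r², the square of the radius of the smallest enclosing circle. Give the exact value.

By Welzl's lemma the MEC is supported by two points (diametrically opposite) or three points (on a circumcircle).
The farthest pair is (6, 4)–(-6, -3) with squared distance 193. The circle on this segment as diameter has centre (0, 0.5) and r² = 193/4 = 48.25.
Check (-3, -4): distance² to centre = 29.25 ≤ 48.25, so it lies inside.
All remaining points lie in this disk, and no smaller disk contains both endpoints, so this is the minimum enclosing circle.

48.25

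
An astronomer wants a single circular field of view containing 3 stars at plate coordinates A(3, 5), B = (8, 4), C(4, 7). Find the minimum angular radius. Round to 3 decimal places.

2.591

Side lengths²: AB² = 26, AC² = 5, BC² = 25.
Since AB² = 26 < 25 + 5 = 30, the triangle is acute, so the smallest enclosing circle is the circumcircle.
Circumcentre = (123/22, 109/22), r² = 1625/242.
r = √(1625/242) ≈ 2.591.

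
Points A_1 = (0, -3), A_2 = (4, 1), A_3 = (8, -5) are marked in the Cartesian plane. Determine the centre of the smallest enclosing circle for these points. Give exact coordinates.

Side lengths²: A_1A_2² = 32, A_1A_3² = 68, A_2A_3² = 52.
Since A_1A_3² = 68 < 52 + 32 = 84, the triangle is acute, so the smallest enclosing circle is the circumcircle.
Circumcentre = (4.2, -3.2), r² = 17.68.
Centre = (4.2, -3.2).

(4.2, -3.2)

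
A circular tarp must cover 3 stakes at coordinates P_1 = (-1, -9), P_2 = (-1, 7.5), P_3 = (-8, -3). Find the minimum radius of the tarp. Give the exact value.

8.25

Side lengths²: P_1P_2² = 272.25, P_1P_3² = 85, P_2P_3² = 159.25.
Since P_1P_2² = 272.25 ≥ 159.25 + 85 = 244.25, the angle opposite P_1P_2 is not acute, so the smallest enclosing circle has P_1P_2 as diameter.
Centre = midpoint of P_1P_2 = (-1, -0.75), r² = 272.25/4 = 68.0625.
r = √(68.0625) = 8.25.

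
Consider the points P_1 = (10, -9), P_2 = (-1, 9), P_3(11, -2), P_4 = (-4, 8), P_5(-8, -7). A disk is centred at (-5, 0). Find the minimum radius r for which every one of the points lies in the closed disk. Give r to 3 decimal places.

17.493

The required radius is the distance from (-5, 0) to the farthest point.
Squared distances: 306, 97, 260, 65, 58.
Maximum is 306, attained at P_1.
r = √306 ≈ 17.493.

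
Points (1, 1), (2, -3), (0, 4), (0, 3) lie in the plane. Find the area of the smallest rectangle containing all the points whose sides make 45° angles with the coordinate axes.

In coordinates u = x + y, v = x − y the rectangle is axis-aligned; the map (x,y)→(u,v) scales areas by 2.
u-values: 2, -1, 4, 3; range = 4 − (-1) = 5.
v-values: 0, 5, -4, -3; range = 5 − (-4) = 9.
Area = (5 × 9) / 2 = 22.5.

22.5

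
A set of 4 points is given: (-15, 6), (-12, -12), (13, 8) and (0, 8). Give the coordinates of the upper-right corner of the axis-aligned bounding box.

x-range [-15, 13], y-range [-12, 8].
The upper-right corner is (13, 8).

(13, 8)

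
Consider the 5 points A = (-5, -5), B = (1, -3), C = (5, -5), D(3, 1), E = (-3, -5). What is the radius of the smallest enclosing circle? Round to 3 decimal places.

5.270

A smallest enclosing disk is always determined by at most three of the input points on its boundary.
The minimum enclosing circle is determined by three boundary points: A, C, D.
Their circumcentre is (0, -10/3) with r² = 250/9.
The farthest remaining point E is at distance² 106/9 ≤ 250/9.
r = √(250/9) ≈ 5.270.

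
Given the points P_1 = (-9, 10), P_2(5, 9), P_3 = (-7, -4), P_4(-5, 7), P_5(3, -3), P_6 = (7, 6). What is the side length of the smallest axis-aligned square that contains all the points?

The bounding box has width 16 and height 14.
An axis-aligned square enclosing the set must have side ≥ max(width, height).
So the minimum side is max(16, 14) = 16.

16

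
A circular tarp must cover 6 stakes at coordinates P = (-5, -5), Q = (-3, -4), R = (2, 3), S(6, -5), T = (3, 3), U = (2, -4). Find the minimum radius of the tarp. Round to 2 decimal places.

6.04

A smallest enclosing disk is always determined by at most three of the input points on its boundary.
The minimum enclosing circle is determined by three boundary points: P, S, T.
Their circumcentre is (0.5, -2.5) with r² = 36.5.
The farthest remaining point R is at distance² 32.5 ≤ 36.5.
r = √(36.5) ≈ 6.04.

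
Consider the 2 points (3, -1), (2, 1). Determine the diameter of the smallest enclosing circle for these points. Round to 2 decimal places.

2.24

The smallest circle enclosing two points has them as diameter endpoints.
Centre = midpoint = (2.5, 0); r² = |(3, -1)−(2, 1)|²/4 = 5/4 = 1.25.
Diameter = 2r = 2√(1.25) ≈ 2.24.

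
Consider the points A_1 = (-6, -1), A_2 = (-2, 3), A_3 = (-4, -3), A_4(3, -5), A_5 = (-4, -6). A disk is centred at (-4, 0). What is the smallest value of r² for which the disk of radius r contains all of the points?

74

The required radius is the distance from (-4, 0) to the farthest point.
Squared distances: 5, 13, 9, 74, 36.
Maximum is 74, attained at A_4.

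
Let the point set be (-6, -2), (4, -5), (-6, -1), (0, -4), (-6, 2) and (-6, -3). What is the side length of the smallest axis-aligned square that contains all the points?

The bounding box has width 10 and height 7.
An axis-aligned square enclosing the set must have side ≥ max(width, height).
So the minimum side is max(10, 7) = 10.

10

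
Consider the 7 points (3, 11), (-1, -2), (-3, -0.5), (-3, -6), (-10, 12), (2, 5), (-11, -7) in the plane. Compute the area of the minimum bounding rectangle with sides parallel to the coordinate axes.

266

x ranges over [-11, 3], width 14.
y ranges over [-7, 12], height 19.
Area = 14 × 19 = 266.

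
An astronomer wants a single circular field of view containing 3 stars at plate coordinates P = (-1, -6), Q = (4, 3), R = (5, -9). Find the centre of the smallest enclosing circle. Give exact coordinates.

(195/46, -139/46)

Side lengths²: PQ² = 106, PR² = 45, QR² = 145.
Since QR² = 145 < 106 + 45 = 151, the triangle is acute, so the smallest enclosing circle is the circumcircle.
Circumcentre = (195/46, -139/46), r² = 38425/1058.
Centre = (195/46, -139/46).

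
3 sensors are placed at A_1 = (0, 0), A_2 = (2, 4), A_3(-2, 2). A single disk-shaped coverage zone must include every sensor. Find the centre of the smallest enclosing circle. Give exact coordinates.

Side lengths²: A_1A_2² = 20, A_1A_3² = 8, A_2A_3² = 20.
Since A_2A_3² = 20 < 20 + 8 = 28, the triangle is acute, so the smallest enclosing circle is the circumcircle.
Circumcentre = (1/3, 7/3), r² = 50/9.
Centre = (1/3, 7/3).

(1/3, 7/3)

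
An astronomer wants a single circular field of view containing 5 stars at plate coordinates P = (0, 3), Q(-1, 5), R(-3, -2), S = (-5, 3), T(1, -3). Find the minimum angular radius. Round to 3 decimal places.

A smallest enclosing disk is always determined by at most three of the input points on its boundary.
The minimum enclosing circle is determined by three boundary points: Q, S, T.
Their circumcentre is (-4/3, 2/3) with r² = 170/9.
The farthest remaining point R is at distance² 89/9 ≤ 170/9.
r = √(170/9) ≈ 4.346.

4.346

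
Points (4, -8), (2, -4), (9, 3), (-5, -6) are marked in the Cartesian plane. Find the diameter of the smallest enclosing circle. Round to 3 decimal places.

16.643

The minimum enclosing circle of a finite set is fixed by two of the points (as a diameter) or three (as a circumcircle).
The farthest pair is (9, 3)–(-5, -6) with squared distance 277. The circle on this segment as diameter has centre (2, -1.5) and r² = 277/4 = 69.25.
Check (4, -8): distance² to centre = 46.25 ≤ 69.25, so it lies inside.
All remaining points lie in this disk, and no smaller disk contains both endpoints, so this is the minimum enclosing circle.
Diameter = 2r = 2√(69.25) ≈ 16.643.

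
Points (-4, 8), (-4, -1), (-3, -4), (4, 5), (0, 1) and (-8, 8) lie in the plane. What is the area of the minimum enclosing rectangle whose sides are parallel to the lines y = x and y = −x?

In coordinates u = x + y, v = x − y the rectangle is axis-aligned; the map (x,y)→(u,v) scales areas by 2.
u-values: 4, -5, -7, 9, 1, 0; range = 9 − (-7) = 16.
v-values: -12, -3, 1, -1, -1, -16; range = 1 − (-16) = 17.
Area = (16 × 17) / 2 = 136.

136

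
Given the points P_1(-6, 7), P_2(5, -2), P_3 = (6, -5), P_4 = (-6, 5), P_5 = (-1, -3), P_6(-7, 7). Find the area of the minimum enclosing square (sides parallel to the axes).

The bounding box has width 13 and height 12.
An axis-aligned square enclosing the set must have side ≥ max(width, height).
So the minimum side is max(13, 12) = 13.
Area = 13² = 169.

169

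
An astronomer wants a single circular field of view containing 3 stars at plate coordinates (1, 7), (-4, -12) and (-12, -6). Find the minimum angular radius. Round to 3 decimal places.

Call the three points A, B, C in the order given.
Side lengths²: AB² = 386, AC² = 338, BC² = 100.
Since AB² = 386 < 338 + 100 = 438, the triangle is acute, so the smallest enclosing circle is the circumcircle.
Circumcentre = (-20/7, -15/7), r² = 4825/49.
r = √(4825/49) ≈ 9.923.

9.923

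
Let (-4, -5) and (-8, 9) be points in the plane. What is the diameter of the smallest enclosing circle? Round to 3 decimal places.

The smallest circle enclosing two points has them as diameter endpoints.
Centre = midpoint = (-6, 2); r² = |(-4, -5)−(-8, 9)|²/4 = 212/4 = 53.
Diameter = 2r = 2√53 ≈ 14.560.

14.560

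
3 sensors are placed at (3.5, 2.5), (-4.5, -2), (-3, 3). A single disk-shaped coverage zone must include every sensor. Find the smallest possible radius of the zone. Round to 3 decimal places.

4.589

Call the three points A, B, C in the order given.
Side lengths²: AB² = 84.25, AC² = 42.5, BC² = 27.25.
Since AB² = 84.25 ≥ 42.5 + 27.25 = 69.75, the angle opposite AB is not acute, so the smallest enclosing circle has AB as diameter.
Centre = midpoint of AB = (-0.5, 0.25), r² = 84.25/4 = 21.0625.
r = √(21.0625) ≈ 4.589.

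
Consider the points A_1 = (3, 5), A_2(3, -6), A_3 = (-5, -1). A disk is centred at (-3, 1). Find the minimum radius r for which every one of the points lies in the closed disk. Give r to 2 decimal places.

The required radius is the distance from (-3, 1) to the farthest point.
Squared distances: 52, 85, 8.
Maximum is 85, attained at A_2.
r = √85 ≈ 9.22.

9.22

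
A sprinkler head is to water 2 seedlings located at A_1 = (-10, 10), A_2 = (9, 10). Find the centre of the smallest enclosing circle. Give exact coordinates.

The smallest circle enclosing two points has them as diameter endpoints.
Centre = midpoint = (-0.5, 10); r² = |A_1A_2|²/4 = 361/4 = 90.25.
Centre = (-0.5, 10).

(-0.5, 10)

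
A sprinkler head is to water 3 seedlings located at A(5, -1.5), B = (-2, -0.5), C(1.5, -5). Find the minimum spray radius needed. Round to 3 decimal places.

3.563

Side lengths²: AB² = 50, AC² = 24.5, BC² = 32.5.
Since AB² = 50 < 32.5 + 24.5 = 57, the triangle is acute, so the smallest enclosing circle is the circumcircle.
Circumcentre = (1.4375, -1.4375), r² = 12.6953125.
r = √(12.6953125) ≈ 3.563.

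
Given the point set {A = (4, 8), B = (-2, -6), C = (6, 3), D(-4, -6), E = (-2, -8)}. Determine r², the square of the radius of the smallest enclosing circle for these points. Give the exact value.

A smallest enclosing disk is always determined by at most three of the input points on its boundary.
The farthest pair is A–E with squared distance 292. The circle on this segment as diameter has centre (1, 0) and r² = 292/4 = 73.
Check B: distance² to centre = 45 ≤ 73, so it lies inside.
All remaining points lie in this disk, and no smaller disk contains both endpoints, so this is the minimum enclosing circle.

73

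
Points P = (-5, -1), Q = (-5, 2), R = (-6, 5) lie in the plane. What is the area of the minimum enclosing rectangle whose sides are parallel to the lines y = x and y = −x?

17.5

In coordinates u = x + y, v = x − y the rectangle is axis-aligned; the map (x,y)→(u,v) scales areas by 2.
u-values: -6, -3, -1; range = -1 − (-6) = 5.
v-values: -4, -7, -11; range = -4 − (-11) = 7.
Area = (5 × 7) / 2 = 17.5.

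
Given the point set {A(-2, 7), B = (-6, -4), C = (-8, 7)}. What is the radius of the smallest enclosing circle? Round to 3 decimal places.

Side lengths²: AB² = 137, AC² = 36, BC² = 125.
Since AB² = 137 < 125 + 36 = 161, the triangle is acute, so the smallest enclosing circle is the circumcircle.
Circumcentre = (-5, 41/22), r² = 17125/484.
r = √(17125/484) ≈ 5.948.

5.948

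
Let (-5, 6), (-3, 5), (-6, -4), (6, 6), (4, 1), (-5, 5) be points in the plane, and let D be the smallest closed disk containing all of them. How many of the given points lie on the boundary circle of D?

2

A smallest enclosing disk is always determined by at most three of the input points on its boundary.
The farthest pair is (-6, -4)–(6, 6) with squared distance 244. The circle on this segment as diameter has centre (0, 1) and r² = 244/4 = 61.
Check (-5, 6): distance² to centre = 50 ≤ 61, so it lies inside.
All remaining points lie in this disk, and no smaller disk contains both endpoints, so this is the minimum enclosing circle.
The points at distance exactly r from the centre are (-6, -4), (6, 6) — 2 points.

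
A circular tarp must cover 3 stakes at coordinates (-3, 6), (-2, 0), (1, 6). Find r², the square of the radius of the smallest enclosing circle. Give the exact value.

11.5625

Call the three points A, B, C in the order given.
Side lengths²: AB² = 37, AC² = 16, BC² = 45.
Since BC² = 45 < 37 + 16 = 53, the triangle is acute, so the smallest enclosing circle is the circumcircle.
Circumcentre = (-1, 3.25), r² = 11.5625.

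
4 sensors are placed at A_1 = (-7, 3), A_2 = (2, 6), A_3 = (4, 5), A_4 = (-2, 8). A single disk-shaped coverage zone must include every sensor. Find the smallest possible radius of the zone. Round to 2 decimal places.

The farthest pair is A_1–A_3 with squared distance 125. The circle on this segment as diameter has centre (-1.5, 4) and r² = 125/4 = 31.25.
Check A_2: distance² to centre = 16.25 ≤ 31.25, so it lies inside.
All remaining points lie in this disk, and no smaller disk contains both endpoints, so this is the minimum enclosing circle.
r = √(31.25) ≈ 5.59.

5.59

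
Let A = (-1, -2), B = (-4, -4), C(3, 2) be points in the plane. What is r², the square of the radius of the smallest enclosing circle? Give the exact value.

Side lengths²: AB² = 13, AC² = 32, BC² = 85.
Since BC² = 85 ≥ 32 + 13 = 45, the angle opposite BC is not acute, so the smallest enclosing circle has BC as diameter.
Centre = midpoint of BC = (-0.5, -1), r² = 85/4 = 21.25.

21.25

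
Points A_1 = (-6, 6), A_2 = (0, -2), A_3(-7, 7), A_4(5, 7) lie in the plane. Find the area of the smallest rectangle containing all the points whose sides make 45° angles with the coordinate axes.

112

In coordinates u = x + y, v = x − y the rectangle is axis-aligned; the map (x,y)→(u,v) scales areas by 2.
u-values: 0, -2, 0, 12; range = 12 − (-2) = 14.
v-values: -12, 2, -14, -2; range = 2 − (-14) = 16.
Area = (14 × 16) / 2 = 112.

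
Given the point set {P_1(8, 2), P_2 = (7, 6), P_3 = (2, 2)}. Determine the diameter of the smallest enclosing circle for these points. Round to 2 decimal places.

Side lengths²: P_1P_2² = 17, P_1P_3² = 36, P_2P_3² = 41.
Since P_2P_3² = 41 < 36 + 17 = 53, the triangle is acute, so the smallest enclosing circle is the circumcircle.
Circumcentre = (5, 3.375), r² = 10.890625.
Diameter = 2r = 2√(10.890625) ≈ 6.60.

6.60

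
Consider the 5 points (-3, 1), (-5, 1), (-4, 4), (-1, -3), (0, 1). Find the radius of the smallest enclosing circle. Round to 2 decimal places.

3.81

By Welzl's lemma the MEC is supported by two points (diametrically opposite) or three points (on a circumcircle).
The farthest pair is (-4, 4)–(-1, -3) with squared distance 58. The circle on this segment as diameter has centre (-2.5, 0.5) and r² = 58/4 = 14.5.
Check (-3, 1): distance² to centre = 0.5 ≤ 14.5, so it lies inside.
All remaining points lie in this disk, and no smaller disk contains both endpoints, so this is the minimum enclosing circle.
r = √(14.5) ≈ 3.81.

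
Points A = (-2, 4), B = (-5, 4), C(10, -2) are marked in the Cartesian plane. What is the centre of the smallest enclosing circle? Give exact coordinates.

Side lengths²: AB² = 9, AC² = 180, BC² = 261.
Since BC² = 261 ≥ 180 + 9 = 189, the angle opposite BC is not acute, so the smallest enclosing circle has BC as diameter.
Centre = midpoint of BC = (2.5, 1), r² = 261/4 = 65.25.
Centre = (2.5, 1).

(2.5, 1)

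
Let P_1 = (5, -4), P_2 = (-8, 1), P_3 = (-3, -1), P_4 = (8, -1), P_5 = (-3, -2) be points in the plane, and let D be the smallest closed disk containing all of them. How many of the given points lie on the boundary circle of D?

A smallest enclosing disk is always determined by at most three of the input points on its boundary.
The farthest pair is P_2–P_4 with squared distance 260. The circle on this segment as diameter has centre (0, 0) and r² = 260/4 = 65.
Check P_1: distance² to centre = 41 ≤ 65, so it lies inside.
All remaining points lie in this disk, and no smaller disk contains both endpoints, so this is the minimum enclosing circle.
The points at distance exactly r from the centre are P_2, P_4 — 2 points.

2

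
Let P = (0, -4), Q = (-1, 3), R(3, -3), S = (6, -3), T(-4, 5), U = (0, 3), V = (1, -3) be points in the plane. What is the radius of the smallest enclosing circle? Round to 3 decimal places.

The minimum enclosing circle of a finite set is fixed by two of the points (as a diameter) or three (as a circumcircle).
The farthest pair is S–T with squared distance 164. The circle on this segment as diameter has centre (1, 1) and r² = 164/4 = 41.
Check P: distance² to centre = 26 ≤ 41, so it lies inside.
All remaining points lie in this disk, and no smaller disk contains both endpoints, so this is the minimum enclosing circle.
r = √41 ≈ 6.403.

6.403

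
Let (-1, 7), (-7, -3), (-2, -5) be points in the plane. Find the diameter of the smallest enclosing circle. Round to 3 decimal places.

Call the three points A, B, C in the order given.
Side lengths²: AB² = 136, AC² = 145, BC² = 29.
Since AC² = 145 < 136 + 29 = 165, the triangle is acute, so the smallest enclosing circle is the circumcircle.
Circumcentre = (-153/62, 67/62), r² = 71485/1922.
Diameter = 2r = 2√(71485/1922) ≈ 12.197.

12.197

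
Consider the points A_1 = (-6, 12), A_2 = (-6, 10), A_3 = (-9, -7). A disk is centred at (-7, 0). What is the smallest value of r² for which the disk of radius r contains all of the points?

145

The required radius is the distance from (-7, 0) to the farthest point.
Squared distances: 145, 101, 53.
Maximum is 145, attained at A_1.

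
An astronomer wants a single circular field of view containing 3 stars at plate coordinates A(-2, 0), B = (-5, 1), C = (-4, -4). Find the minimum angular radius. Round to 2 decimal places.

Side lengths²: AB² = 10, AC² = 20, BC² = 26.
Since BC² = 26 < 20 + 10 = 30, the triangle is acute, so the smallest enclosing circle is the circumcircle.
Circumcentre = (-29/7, -10/7), r² = 325/49.
r = √(325/49) ≈ 2.58.

2.58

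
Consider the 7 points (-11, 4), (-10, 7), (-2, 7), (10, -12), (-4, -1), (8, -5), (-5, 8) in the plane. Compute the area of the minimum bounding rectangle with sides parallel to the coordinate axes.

420

x ranges over [-11, 10], width 21.
y ranges over [-12, 8], height 20.
Area = 21 × 20 = 420.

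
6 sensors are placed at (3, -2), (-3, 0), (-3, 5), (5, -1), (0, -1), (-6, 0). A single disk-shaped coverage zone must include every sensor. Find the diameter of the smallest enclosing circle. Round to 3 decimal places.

By Welzl's lemma the MEC is supported by two points (diametrically opposite) or three points (on a circumcircle).
The minimum enclosing circle is determined by three boundary points: (-3, 5), (5, -1), (-6, 0).
Their circumcentre is (-13/29, 2/29) with r² = 25925/841.
The farthest remaining point (3, -2) is at distance² 13600/841 ≤ 25925/841.
Diameter = 2r = 2√(25925/841) ≈ 11.104.

11.104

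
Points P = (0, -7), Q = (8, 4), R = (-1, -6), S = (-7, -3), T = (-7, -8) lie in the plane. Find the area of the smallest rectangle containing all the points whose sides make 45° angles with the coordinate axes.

In coordinates u = x + y, v = x − y the rectangle is axis-aligned; the map (x,y)→(u,v) scales areas by 2.
u-values: -7, 12, -7, -10, -15; range = 12 − (-15) = 27.
v-values: 7, 4, 5, -4, 1; range = 7 − (-4) = 11.
Area = (27 × 11) / 2 = 148.5.

148.5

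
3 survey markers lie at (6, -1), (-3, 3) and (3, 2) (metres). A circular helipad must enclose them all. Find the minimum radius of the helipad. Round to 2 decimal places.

4.92

Call the three points A, B, C in the order given.
Side lengths²: AB² = 97, AC² = 18, BC² = 37.
Since AB² = 97 ≥ 37 + 18 = 55, the angle opposite AB is not acute, so the smallest enclosing circle has AB as diameter.
Centre = midpoint of AB = (1.5, 1), r² = 97/4 = 24.25.
r = √(24.25) ≈ 4.92.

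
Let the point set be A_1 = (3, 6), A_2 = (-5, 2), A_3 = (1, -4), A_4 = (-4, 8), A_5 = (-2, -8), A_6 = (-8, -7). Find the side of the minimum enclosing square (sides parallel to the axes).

The bounding box has width 11 and height 16.
An axis-aligned square enclosing the set must have side ≥ max(width, height).
So the minimum side is max(11, 16) = 16.

16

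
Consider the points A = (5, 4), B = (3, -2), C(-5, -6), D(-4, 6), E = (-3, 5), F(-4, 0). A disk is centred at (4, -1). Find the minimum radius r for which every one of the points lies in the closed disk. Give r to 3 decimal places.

The required radius is the distance from (4, -1) to the farthest point.
Squared distances: 26, 2, 106, 113, 85, 65.
Maximum is 113, attained at D.
r = √113 ≈ 10.630.

10.630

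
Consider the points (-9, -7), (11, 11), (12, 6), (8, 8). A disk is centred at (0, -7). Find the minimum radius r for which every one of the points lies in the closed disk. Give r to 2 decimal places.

21.10

The required radius is the distance from (0, -7) to the farthest point.
Squared distances: 81, 445, 313, 289.
Maximum is 445, attained at (11, 11).
r = √445 ≈ 21.10.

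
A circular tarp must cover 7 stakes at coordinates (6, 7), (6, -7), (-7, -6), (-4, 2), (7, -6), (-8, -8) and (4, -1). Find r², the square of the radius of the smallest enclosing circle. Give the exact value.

105.25

The minimum enclosing circle of a finite set is fixed by two of the points (as a diameter) or three (as a circumcircle).
The farthest pair is (6, 7)–(-8, -8) with squared distance 421. The circle on this segment as diameter has centre (-1, -0.5) and r² = 421/4 = 105.25.
Check (6, -7): distance² to centre = 91.25 ≤ 105.25, so it lies inside.
All remaining points lie in this disk, and no smaller disk contains both endpoints, so this is the minimum enclosing circle.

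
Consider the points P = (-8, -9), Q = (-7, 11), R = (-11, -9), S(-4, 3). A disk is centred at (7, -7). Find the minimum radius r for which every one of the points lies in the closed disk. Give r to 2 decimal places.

22.80

The required radius is the distance from (7, -7) to the farthest point.
Squared distances: 229, 520, 328, 221.
Maximum is 520, attained at Q.
r = √520 ≈ 22.80.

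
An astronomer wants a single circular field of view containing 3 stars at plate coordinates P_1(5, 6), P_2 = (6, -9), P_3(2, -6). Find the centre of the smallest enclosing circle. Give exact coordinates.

(5.5, -1.5)

Side lengths²: P_1P_2² = 226, P_1P_3² = 153, P_2P_3² = 25.
Since P_1P_2² = 226 ≥ 153 + 25 = 178, the angle opposite P_1P_2 is not acute, so the smallest enclosing circle has P_1P_2 as diameter.
Centre = midpoint of P_1P_2 = (5.5, -1.5), r² = 226/4 = 56.5.
Centre = (5.5, -1.5).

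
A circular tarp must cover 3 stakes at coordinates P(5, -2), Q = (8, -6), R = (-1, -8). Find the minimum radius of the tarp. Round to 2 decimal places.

4.66

Side lengths²: PQ² = 25, PR² = 72, QR² = 85.
Since QR² = 85 < 72 + 25 = 97, the triangle is acute, so the smallest enclosing circle is the circumcircle.
Circumcentre = (47/14, -89/14), r² = 2125/98.
r = √(2125/98) ≈ 4.66.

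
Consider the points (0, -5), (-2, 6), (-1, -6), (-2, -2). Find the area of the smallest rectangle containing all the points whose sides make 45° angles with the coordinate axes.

71.5

In coordinates u = x + y, v = x − y the rectangle is axis-aligned; the map (x,y)→(u,v) scales areas by 2.
u-values: -5, 4, -7, -4; range = 4 − (-7) = 11.
v-values: 5, -8, 5, 0; range = 5 − (-8) = 13.
Area = (11 × 13) / 2 = 71.5.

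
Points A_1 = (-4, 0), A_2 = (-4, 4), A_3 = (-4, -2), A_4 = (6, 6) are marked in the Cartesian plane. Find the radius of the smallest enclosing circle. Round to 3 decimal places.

A smallest enclosing disk is always determined by at most three of the input points on its boundary.
The farthest pair is A_3–A_4 with squared distance 164. The circle on this segment as diameter has centre (1, 2) and r² = 164/4 = 41.
Check A_1: distance² to centre = 29 ≤ 41, so it lies inside.
All remaining points lie in this disk, and no smaller disk contains both endpoints, so this is the minimum enclosing circle.
r = √41 ≈ 6.403.

6.403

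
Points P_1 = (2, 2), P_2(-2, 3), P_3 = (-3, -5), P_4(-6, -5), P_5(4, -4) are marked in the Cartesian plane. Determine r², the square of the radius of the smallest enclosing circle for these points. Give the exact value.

42925/1444

A smallest enclosing disk is always determined by at most three of the input points on its boundary.
The minimum enclosing circle is determined by three boundary points: P_2, P_4, P_5.
Their circumcentre is (-23/19, -91/38) with r² = 42925/1444.
The farthest remaining point P_1 is at distance² 42773/1444 ≤ 42925/1444.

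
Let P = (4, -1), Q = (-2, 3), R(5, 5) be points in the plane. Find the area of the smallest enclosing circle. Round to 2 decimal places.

Side lengths²: PQ² = 52, PR² = 37, QR² = 53.
Since QR² = 53 < 52 + 37 = 89, the triangle is acute, so the smallest enclosing circle is the circumcircle.
Circumcentre = (1.95, 2.425), r² = 15.933125.
Area = π·r² = π·15.933125 ≈ 50.06.

50.06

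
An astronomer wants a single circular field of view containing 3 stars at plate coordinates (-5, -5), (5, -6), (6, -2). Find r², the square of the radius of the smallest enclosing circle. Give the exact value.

32.5

Call the three points A, B, C in the order given.
Side lengths²: AB² = 101, AC² = 130, BC² = 17.
Since AC² = 130 ≥ 101 + 17 = 118, the angle opposite AC is not acute, so the smallest enclosing circle has AC as diameter.
Centre = midpoint of AC = (0.5, -3.5), r² = 130/4 = 32.5.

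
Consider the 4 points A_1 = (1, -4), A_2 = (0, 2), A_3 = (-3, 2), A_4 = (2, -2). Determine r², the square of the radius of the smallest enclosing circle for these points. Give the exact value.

The farthest pair is A_1–A_3 with squared distance 52. The circle on this segment as diameter has centre (-1, -1) and r² = 52/4 = 13.
Check A_2: distance² to centre = 10 ≤ 13, so it lies inside.
All remaining points lie in this disk, and no smaller disk contains both endpoints, so this is the minimum enclosing circle.

13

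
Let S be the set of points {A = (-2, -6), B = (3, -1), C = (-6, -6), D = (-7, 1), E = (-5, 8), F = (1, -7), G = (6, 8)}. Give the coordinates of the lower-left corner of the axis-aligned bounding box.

(-7, -7)

x-range [-7, 6], y-range [-7, 8].
The lower-left corner is (-7, -7).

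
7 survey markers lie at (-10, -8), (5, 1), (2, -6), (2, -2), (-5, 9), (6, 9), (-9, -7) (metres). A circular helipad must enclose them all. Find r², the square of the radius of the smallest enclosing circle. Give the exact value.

A smallest enclosing disk is always determined by at most three of the input points on its boundary.
The farthest pair is (-10, -8)–(6, 9) with squared distance 545. The circle on this segment as diameter has centre (-2, 0.5) and r² = 545/4 = 136.25.
Check (5, 1): distance² to centre = 49.25 ≤ 136.25, so it lies inside.
All remaining points lie in this disk, and no smaller disk contains both endpoints, so this is the minimum enclosing circle.

136.25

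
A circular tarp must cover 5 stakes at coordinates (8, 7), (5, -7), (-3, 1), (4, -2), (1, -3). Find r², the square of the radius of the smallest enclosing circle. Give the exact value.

32185/578

A smallest enclosing disk is always determined by at most three of the input points on its boundary.
The minimum enclosing circle is determined by three boundary points: (8, 7), (5, -7), (-3, 1).
Their circumcentre is (151/34, 15/34) with r² = 32185/578.
The farthest remaining point (1, -3) is at distance² 13689/578 ≤ 32185/578.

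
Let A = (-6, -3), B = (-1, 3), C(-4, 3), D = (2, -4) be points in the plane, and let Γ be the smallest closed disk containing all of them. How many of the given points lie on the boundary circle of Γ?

By Welzl's lemma the MEC is supported by two points (diametrically opposite) or three points (on a circumcircle).
The minimum enclosing circle is determined by three boundary points: A, C, D.
Their circumcentre is (-1.7, -1.1) with r² = 22.1.
The farthest remaining point B is at distance² 17.3 ≤ 22.1.
The points at distance exactly r from the centre are A, C, D — 3 points.

3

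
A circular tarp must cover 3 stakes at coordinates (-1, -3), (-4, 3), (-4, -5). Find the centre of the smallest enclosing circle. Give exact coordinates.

(-4, -1)

Call the three points A, B, C in the order given.
Side lengths²: AB² = 45, AC² = 13, BC² = 64.
Since BC² = 64 ≥ 45 + 13 = 58, the angle opposite BC is not acute, so the smallest enclosing circle has BC as diameter.
Centre = midpoint of BC = (-4, -1), r² = 64/4 = 16.
Centre = (-4, -1).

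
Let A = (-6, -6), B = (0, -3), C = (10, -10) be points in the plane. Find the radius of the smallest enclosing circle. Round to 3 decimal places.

Side lengths²: AB² = 45, AC² = 272, BC² = 149.
Since AC² = 272 ≥ 149 + 45 = 194, the angle opposite AC is not acute, so the smallest enclosing circle has AC as diameter.
Centre = midpoint of AC = (2, -8), r² = 272/4 = 68.
r = √68 ≈ 8.246.

8.246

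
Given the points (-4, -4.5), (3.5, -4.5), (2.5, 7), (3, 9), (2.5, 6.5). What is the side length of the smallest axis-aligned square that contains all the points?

13.5

The bounding box has width 7.5 and height 13.5.
An axis-aligned square enclosing the set must have side ≥ max(width, height).
So the minimum side is max(7.5, 13.5) = 13.5.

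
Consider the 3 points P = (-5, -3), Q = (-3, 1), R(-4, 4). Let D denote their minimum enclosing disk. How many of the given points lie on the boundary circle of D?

2

Side lengths²: PQ² = 20, PR² = 50, QR² = 10.
Since PR² = 50 ≥ 20 + 10 = 30, the angle opposite PR is not acute, so the smallest enclosing circle has PR as diameter.
Centre = midpoint of PR = (-4.5, 0.5), r² = 50/4 = 12.5.
The points at distance exactly r from the centre are P, R — 2 points.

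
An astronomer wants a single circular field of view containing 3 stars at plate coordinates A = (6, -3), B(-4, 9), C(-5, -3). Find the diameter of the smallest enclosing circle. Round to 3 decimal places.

15.675

Side lengths²: AB² = 244, AC² = 121, BC² = 145.
Since AB² = 244 < 145 + 121 = 266, the triangle is acute, so the smallest enclosing circle is the circumcircle.
Circumcentre = (0.5, 31/12), r² = 8845/144.
Diameter = 2r = 2√(8845/144) ≈ 15.675.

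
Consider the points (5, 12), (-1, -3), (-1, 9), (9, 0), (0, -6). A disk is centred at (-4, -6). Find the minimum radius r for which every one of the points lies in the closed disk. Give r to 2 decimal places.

20.12

The required radius is the distance from (-4, -6) to the farthest point.
Squared distances: 405, 18, 234, 205, 16.
Maximum is 405, attained at (5, 12).
r = √405 ≈ 20.12.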